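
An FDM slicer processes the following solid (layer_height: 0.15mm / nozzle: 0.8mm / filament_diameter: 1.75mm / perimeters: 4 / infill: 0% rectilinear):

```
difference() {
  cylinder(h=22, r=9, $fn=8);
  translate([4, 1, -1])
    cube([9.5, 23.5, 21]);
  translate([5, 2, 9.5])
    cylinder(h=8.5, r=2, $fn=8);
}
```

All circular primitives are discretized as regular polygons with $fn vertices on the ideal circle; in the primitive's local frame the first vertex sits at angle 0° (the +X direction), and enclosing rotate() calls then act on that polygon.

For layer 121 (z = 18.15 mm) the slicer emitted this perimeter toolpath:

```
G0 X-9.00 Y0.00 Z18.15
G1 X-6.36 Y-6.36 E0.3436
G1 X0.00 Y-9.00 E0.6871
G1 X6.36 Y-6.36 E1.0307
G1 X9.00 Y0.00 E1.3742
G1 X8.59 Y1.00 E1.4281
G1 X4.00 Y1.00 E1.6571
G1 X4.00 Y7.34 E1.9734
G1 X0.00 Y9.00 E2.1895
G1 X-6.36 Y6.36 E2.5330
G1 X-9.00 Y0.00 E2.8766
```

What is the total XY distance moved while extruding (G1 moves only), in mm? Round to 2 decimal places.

Sum the Euclidean lengths of each G1 segment: total = 57.66 mm.

57.66 mm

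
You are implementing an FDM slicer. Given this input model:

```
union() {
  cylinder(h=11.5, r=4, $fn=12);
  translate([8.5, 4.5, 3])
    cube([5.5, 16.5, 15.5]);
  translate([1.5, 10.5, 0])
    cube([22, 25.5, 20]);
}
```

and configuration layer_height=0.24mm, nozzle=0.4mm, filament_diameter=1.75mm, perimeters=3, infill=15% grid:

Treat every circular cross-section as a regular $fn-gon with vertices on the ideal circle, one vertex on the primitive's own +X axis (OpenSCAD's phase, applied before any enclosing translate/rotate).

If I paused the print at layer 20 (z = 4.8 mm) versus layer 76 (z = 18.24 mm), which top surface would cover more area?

layer 20 (z = 4.8 mm)

Layer 20 (z = 4.8): the r=4 cylinder gives a regular 12-gon of circumradius 4 (constant along its height) (area = (12/2)·4.000²·sin(360°/12) = 48.00 mm²); the 5.5×16.5 cube at (8.5, 4.5) contributes its full rectangle (area 90.75 mm²); the 22×25.5 cube at (1.5, 10.5) contributes its full rectangle (area 561.00 mm²); Merging all regions: the regions partially overlap — summed areas 699.75 mm² minus the doubly-counted overlap 57.75 mm² gives 642.00 mm² — area = 642.00 mm². So its area = 642.00 mm². Layer 76 (z = 18.24): the cylinder is not intersected at this z (z outside [0, 11.5]); the cube at (8.5, 4.5) (footprint 5.5×16.5) is included at this height (area 90.75 mm²); the cube at (1.5, 10.5) is present — its section is the full 22×25.5 rectangle (area 561.00 mm²); Merging all regions: the regions partially overlap — summed areas 651.75 mm² minus the doubly-counted overlap 57.75 mm² gives 594.00 mm² — area = 594.00 mm². So its area = 594.00 mm². Layer 20 is larger (642.00 vs 594.00 mm²).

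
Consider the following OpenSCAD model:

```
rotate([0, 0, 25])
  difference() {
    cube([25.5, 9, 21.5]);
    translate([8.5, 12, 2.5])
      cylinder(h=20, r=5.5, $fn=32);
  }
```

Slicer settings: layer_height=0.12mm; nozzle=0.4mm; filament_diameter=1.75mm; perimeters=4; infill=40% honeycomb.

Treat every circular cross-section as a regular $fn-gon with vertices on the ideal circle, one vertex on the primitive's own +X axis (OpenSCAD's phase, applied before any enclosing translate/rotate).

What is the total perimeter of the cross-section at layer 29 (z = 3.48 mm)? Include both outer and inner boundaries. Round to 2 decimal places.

At z = 3.48 mm: the cube (footprint 25.5×9) is included at this height (perimeter 69.00 mm); the r=5.5 cylinder at (8.5, 12) gives a regular 32-gon of circumradius 5.5 (constant along its height) (perimeter = 2·32·5.500·sin(180°/32) = 34.50 mm); After the difference (first − rest): starting from the 25.5×9 cube, the r=5.5 cylinder at (8.5, 12) partially overlaps it — only the 16.04 mm² overlap (of its 94.42 mm²) is removed, clipping the outline — boundary = 70.70 mm; (rotated 25° about Z; rotation is an isometry so areas/perimeters/island counts are preserved). Overall, the cross-section is a single solid region. Total boundary length (outer) = 70.70 mm.

70.70 mm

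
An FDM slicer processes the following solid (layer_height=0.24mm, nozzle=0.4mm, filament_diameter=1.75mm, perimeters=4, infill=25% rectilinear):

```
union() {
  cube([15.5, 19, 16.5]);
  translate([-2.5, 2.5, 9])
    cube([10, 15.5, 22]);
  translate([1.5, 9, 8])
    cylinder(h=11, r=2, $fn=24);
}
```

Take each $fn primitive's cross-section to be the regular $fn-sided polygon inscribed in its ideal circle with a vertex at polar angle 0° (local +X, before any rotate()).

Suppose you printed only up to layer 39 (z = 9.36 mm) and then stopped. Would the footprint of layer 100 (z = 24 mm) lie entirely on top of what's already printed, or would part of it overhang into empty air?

entirely on top

Compare the two slices. At z = 9.36: the cube (footprint 15.5×19) is included at this height (area 294.50 mm²); the 10×15.5 cube at (-2.5, 2.5) contributes its full rectangle (area 155.00 mm²); the r=2 cylinder at (1.5, 9) gives a regular 24-gon of circumradius 2 (constant along its height) (area = (24/2)·2.000²·sin(360°/24) = 12.42 mm²); Merging all regions: the regions partially overlap — summed areas 461.92 mm² minus the doubly-counted overlap 128.67 mm² gives 333.25 mm² — area = 333.25 mm². At z = 24: the cube is not intersected at this z (z outside [0, 16.5]); the cube at (-2.5, 2.5) is present — its section is the full 10×15.5 rectangle (area 155.00 mm²); the cylinder at (1.5, 9) is absent (z outside [8, 19]); Taking the union: only the 10×15.5 cube at (-2.5, 2.5) is present, so the union is just that shape — area = 155.00 mm². Checking containment: the cross-section at z = 24 is a subset of the cross-section at z = 9.36.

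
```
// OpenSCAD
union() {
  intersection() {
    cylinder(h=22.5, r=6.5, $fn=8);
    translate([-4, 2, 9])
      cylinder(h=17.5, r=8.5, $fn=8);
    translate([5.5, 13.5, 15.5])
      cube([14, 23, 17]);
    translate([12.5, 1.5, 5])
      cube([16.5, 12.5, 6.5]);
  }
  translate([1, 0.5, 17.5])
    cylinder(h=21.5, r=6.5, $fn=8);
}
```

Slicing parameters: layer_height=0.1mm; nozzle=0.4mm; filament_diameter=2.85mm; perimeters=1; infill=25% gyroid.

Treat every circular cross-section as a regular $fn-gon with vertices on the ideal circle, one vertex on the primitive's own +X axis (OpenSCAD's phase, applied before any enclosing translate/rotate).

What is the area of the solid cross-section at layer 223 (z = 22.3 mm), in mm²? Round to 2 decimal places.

119.50 mm²

At z = 22.3 mm: the r=6.5 cylinder gives a regular 8-gon of circumradius 6.5 (constant along its height) (area = (8/2)·6.500²·sin(360°/8) = 119.50 mm²); the r=8.5 cylinder at (-4, 2) gives a regular 8-gon of circumradius 8.5 (constant along its height) (area = (8/2)·8.500²·sin(360°/8) = 204.35 mm²); the cube at (5.5, 13.5) is present — its section is the full 14×23 rectangle (area 322.00 mm²); the cube at (12.5, 1.5) is not intersected at this z (z outside [5, 11.5]); Taking the intersection: at least one operand is absent at this height, so nothing remains; the r=6.5 cylinder at (1, 0.5) gives a regular 8-gon of circumradius 6.5 (constant along its height) (area = (8/2)·6.500²·sin(360°/8) = 119.50 mm²); Taking the union: only the r=6.5 cylinder at (1, 0.5) is present, so the union is just that shape — area = 119.50 mm². Overall, the cross-section is a single solid region. Net area = 119.50 mm².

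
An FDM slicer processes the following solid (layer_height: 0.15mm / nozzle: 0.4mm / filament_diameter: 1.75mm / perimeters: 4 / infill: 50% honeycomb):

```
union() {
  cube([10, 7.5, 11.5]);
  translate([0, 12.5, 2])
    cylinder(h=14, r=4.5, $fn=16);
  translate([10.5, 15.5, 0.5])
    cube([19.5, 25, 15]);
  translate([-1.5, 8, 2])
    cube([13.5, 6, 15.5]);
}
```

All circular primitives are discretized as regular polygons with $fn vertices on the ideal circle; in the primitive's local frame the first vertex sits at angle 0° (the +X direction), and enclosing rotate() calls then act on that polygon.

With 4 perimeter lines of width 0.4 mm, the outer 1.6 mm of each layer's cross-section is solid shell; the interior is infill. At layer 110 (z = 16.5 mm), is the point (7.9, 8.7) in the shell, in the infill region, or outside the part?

shell

At z = 16.5 mm: the cube is absent (z outside [0, 11.5]); the cylinder at (0, 12.5) is not intersected at this z (z outside [2, 16]); the cube at (10.5, 15.5) does not reach this height (z outside [0.5, 15.5]); the cube at (-1.5, 8) (footprint 13.5×6) is included at this height; Taking the union: only the 13.5×6 cube at (-1.5, 8) is present, so the union is just that shape — 1 connected region. Overall, the cross-section is a single solid region. The nearest boundary edge runs (-1.50, 8.00)→(12.00, 8.00); distance from the point to it = 0.70 mm. The point is inside the cross-section, 0.70 mm from the nearest boundary — within the 1.6 mm shell band (4 × 0.4).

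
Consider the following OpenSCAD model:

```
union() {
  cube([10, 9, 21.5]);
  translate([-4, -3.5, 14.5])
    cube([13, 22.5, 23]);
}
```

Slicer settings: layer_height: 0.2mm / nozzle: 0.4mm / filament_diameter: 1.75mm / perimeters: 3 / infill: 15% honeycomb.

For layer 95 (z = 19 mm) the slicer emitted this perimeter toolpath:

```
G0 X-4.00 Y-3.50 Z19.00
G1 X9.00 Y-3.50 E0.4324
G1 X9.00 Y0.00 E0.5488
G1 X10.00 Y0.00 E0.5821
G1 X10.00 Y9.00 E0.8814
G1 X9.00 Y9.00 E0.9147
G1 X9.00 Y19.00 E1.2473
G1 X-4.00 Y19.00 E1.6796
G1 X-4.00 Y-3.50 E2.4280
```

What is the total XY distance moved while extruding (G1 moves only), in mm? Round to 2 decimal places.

Sum the Euclidean lengths of each G1 segment: total = 73.00 mm.

73.00 mm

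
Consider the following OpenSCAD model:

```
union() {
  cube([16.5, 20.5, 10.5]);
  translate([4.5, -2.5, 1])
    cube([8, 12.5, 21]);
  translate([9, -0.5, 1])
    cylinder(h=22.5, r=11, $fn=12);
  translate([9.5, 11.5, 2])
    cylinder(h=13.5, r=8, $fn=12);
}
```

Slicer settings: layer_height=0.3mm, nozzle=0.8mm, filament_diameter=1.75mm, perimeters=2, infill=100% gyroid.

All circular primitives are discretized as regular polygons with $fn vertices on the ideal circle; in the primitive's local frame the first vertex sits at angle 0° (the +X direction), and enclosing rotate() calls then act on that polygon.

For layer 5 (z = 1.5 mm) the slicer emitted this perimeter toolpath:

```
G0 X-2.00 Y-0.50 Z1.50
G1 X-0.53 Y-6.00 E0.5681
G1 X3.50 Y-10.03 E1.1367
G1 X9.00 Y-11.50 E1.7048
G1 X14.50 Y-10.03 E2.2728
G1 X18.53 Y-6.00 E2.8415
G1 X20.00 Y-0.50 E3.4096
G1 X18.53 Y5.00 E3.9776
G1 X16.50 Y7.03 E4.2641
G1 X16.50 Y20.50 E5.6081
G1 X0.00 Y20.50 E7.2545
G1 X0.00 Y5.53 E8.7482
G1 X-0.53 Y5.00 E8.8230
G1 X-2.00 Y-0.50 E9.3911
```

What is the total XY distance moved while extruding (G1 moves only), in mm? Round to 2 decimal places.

Sum the Euclidean lengths of each G1 segment: total = 94.12 mm.

94.12 mm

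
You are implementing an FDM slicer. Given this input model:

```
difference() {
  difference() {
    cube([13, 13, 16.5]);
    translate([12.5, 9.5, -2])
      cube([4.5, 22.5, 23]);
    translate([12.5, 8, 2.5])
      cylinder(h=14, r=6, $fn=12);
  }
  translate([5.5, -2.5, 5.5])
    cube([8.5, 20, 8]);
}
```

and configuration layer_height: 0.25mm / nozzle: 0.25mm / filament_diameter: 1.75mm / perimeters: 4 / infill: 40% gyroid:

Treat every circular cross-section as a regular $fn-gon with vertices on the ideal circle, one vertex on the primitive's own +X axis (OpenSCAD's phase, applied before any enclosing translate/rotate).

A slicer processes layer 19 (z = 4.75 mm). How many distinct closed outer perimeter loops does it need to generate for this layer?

At z = 4.75 mm: the cube (footprint 13×13) is included at this height; the 4.5×22.5 cube at (12.5, 9.5) contributes its full rectangle; the cylinder at (12.5, 8): section is a regular 12-gon, circumradius r=6; After the difference (first − rest): starting from the 13×13 cube, the 4.5×22.5 cube at (12.5, 9.5) partially overlaps it — only the 1.75 mm² overlap (of its 101.25 mm²) is removed, clipping the outline; the r=6 cylinder at (12.5, 8) partially overlaps it — only the 55.90 mm² overlap (of its 108.00 mm²) is removed, clipping the outline — 1 connected region; the cube at (5.5, -2.5) is not intersected at this z (z outside [5.5, 13.5]); After the difference (first − rest): none of the subtracted shapes is present at this height, so the result so far is unchanged — 1 connected region. The result has 1 disconnected region.

1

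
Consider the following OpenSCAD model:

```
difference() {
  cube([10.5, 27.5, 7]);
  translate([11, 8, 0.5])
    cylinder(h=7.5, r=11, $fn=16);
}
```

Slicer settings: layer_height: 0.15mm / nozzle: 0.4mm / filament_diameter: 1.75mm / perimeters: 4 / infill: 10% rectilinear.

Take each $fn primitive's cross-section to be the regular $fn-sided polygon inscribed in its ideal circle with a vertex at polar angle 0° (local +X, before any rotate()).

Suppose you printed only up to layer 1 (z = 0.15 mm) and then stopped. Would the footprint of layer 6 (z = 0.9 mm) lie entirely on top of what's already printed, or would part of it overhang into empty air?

entirely on top

Compare the two slices. At z = 0.15: the 10.5×27.5 cube contributes its full rectangle (area 288.75 mm²); the cylinder at (11, 8) is absent (z outside [0.5, 8]); After the difference (first − rest): none of the subtracted shapes is present at this height, so the 10.5×27.5 cube is unchanged — area = 288.75 mm². At z = 0.9: the cube is present — its section is the full 10.5×27.5 rectangle (area 288.75 mm²); the cylinder at (11, 8): section is a regular 16-gon, circumradius r=11 (area = (16/2)·11.000²·sin(360°/16) = 370.44 mm²); Taking the first minus the rest: starting from the 10.5×27.5 cube (288.75 mm²), the r=11 cylinder at (11, 8) partially overlaps it — only the 161.38 mm² overlap (of its 370.44 mm²) is removed, clipping the outline — area = 127.37 mm². Checking containment: the cross-section at z = 0.9 is a subset of the cross-section at z = 0.15.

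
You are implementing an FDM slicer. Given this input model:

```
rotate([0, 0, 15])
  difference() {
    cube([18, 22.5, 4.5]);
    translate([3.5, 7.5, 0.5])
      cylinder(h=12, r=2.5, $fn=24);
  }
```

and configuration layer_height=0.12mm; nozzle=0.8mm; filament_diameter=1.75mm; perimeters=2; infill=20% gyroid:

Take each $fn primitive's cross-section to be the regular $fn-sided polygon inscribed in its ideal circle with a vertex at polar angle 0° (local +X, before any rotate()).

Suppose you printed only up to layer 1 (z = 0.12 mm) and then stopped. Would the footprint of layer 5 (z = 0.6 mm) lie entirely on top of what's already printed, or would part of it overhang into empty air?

entirely on top

Compare the two slices. At z = 0.12: the 18×22.5 cube contributes its full rectangle (area 405.00 mm²); the cylinder at (3.5, 7.5) does not reach this height (z outside [0.5, 12.5]); Taking the first minus the rest: none of the subtracted shapes is present at this height, so the 18×22.5 cube is unchanged — area = 405.00 mm²; (rotated 15° about Z; rotation is an isometry so areas/perimeters/island counts are preserved). At z = 0.6: the cube is present — its section is the full 18×22.5 rectangle (area 405.00 mm²); the r=2.5 cylinder at (3.5, 7.5) gives a regular 24-gon of circumradius 2.5 (constant along its height) (area = (24/2)·2.500²·sin(360°/24) = 19.41 mm²); Subtracting the remaining from the first: starting from the 18×22.5 cube (405.00 mm²), the r=2.5 cylinder at (3.5, 7.5) lies wholly inside it (removes its full 19.41 mm² and its 15.66 mm outline becomes a hole wall) — area = 385.59 mm²; (whole slice rotated 15° about Z — lengths, areas and connectivity unchanged). Checking containment: the cross-section at z = 0.6 is a subset of the cross-section at z = 0.12.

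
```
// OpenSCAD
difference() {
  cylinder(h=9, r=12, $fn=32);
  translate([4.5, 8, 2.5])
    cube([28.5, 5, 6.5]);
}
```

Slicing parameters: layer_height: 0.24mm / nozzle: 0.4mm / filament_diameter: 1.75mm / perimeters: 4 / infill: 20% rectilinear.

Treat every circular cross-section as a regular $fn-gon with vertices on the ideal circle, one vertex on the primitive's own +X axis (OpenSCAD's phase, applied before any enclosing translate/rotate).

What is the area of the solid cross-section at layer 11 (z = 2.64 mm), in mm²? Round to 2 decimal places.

At z = 2.64 mm: the r=12 cylinder gives a regular 32-gon of circumradius 12 (constant along its height) (area = (32/2)·12.000²·sin(360°/32) = 449.49 mm²); the cube at (4.5, 8) (footprint 28.5×5) is included at this height (area 142.50 mm²); Taking the first minus the rest: starting from the r=12 cylinder (449.49 mm²), the 28.5×5 cube at (4.5, 8) partially overlaps it — only the 7.88 mm² overlap (of its 142.50 mm²) is removed, clipping the outline — area = 441.61 mm². Overall, the cross-section is a single solid region. Net area = 441.61 mm².

441.61 mm²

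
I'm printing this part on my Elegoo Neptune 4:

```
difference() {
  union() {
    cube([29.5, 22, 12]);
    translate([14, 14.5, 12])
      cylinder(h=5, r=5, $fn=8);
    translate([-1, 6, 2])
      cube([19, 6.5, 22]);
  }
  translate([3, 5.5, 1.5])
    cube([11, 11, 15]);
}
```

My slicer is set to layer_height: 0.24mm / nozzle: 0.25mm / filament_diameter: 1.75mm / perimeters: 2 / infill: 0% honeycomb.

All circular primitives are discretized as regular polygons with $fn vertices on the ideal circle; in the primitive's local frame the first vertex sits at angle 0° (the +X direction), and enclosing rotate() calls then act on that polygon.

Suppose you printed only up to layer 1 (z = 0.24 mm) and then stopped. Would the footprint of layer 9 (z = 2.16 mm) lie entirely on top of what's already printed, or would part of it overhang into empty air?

Compare the two slices. At z = 0.24: the 29.5×22 cube contributes its full rectangle (area 649.00 mm²); the cylinder at (14, 14.5) is not intersected at this z (z outside [12, 17]); the cube at (-1, 6) is not intersected at this z (z outside [2, 24]); Taking the union: only the 29.5×22 cube is present, so the union is just that shape — area = 649.00 mm²; the cube at (3, 5.5) is not intersected at this z (z outside [1.5, 16.5]); After the difference (first − rest): none of the subtracted shapes is present at this height, so that combined region is unchanged — area = 649.00 mm². At z = 2.16: the cube is present — its section is the full 29.5×22 rectangle (area 649.00 mm²); the cylinder at (14, 14.5) does not reach this height (z outside [12, 17]); the cube at (-1, 6) is present — its section is the full 19×6.5 rectangle (area 123.50 mm²); Combining (union): the regions partially overlap — summed areas 772.50 mm² minus the doubly-counted overlap 117.00 mm² gives 655.50 mm² — area = 655.50 mm²; the cube at (3, 5.5) (footprint 11×11) is included at this height (area 121.00 mm²); After the difference (first − rest): starting from that combined region (655.50 mm²), the 11×11 cube at (3, 5.5) lies wholly inside it (removes its full 121.00 mm² and its 44.00 mm outline becomes a hole wall) — area = 534.50 mm². Checking containment: at z = 2.16 the cross-section extends beyond the z = 0.24 cross-section by about 6.50 mm².

part overhangs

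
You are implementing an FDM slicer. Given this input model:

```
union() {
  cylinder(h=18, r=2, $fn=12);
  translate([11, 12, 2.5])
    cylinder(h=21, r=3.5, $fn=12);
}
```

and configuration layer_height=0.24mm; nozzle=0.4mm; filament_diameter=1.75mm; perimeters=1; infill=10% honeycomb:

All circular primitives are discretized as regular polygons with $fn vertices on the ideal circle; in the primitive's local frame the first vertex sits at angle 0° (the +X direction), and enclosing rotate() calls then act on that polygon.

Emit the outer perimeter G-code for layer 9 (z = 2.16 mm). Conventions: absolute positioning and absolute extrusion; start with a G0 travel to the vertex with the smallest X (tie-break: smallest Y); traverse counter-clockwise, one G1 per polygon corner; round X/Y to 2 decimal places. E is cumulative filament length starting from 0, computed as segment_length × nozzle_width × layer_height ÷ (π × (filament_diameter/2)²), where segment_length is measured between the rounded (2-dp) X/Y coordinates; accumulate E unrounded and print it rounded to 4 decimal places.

At z = 2.16 mm: the cylinder: section is a regular 12-gon, circumradius r=2; the cylinder at (11, 12) does not reach this height (z outside [2.5, 23.5]); Merging all regions: only the r=2 cylinder is present, so the union is just that shape — 1 connected region. The outline is a single polygon with 12 vertices. Extrusion per mm of travel: 0.4 × 0.24 / (π × 0.875²) = 0.039912. Accumulating E over each segment gives final E = 0.4955.

G0 X-2.00 Y0.00 Z2.16
G1 X-1.73 Y-1.00 E0.0413
G1 X-1.00 Y-1.73 E0.0825
G1 X0.00 Y-2.00 E0.1239
G1 X1.00 Y-1.73 E0.1652
G1 X1.73 Y-1.00 E0.2064
G1 X2.00 Y0.00 E0.2478
G1 X1.73 Y1.00 E0.2891
G1 X1.00 Y1.73 E0.3303
G1 X0.00 Y2.00 E0.3717
G1 X-1.00 Y1.73 E0.4130
G1 X-1.73 Y1.00 E0.4542
G1 X-2.00 Y0.00 E0.4955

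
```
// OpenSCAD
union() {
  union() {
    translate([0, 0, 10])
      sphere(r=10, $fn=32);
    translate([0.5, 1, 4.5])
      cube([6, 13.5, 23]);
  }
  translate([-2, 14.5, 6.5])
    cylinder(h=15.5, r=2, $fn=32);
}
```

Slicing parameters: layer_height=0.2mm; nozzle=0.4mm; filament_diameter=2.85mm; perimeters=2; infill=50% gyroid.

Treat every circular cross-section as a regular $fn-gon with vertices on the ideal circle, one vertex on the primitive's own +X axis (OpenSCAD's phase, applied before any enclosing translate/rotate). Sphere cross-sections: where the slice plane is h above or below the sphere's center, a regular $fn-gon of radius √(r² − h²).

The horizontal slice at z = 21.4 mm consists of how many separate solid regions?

2

At z = 21.4 mm: the sphere is absent (|z−center|=11.400 > r=10); the cube at (0.5, 1) (footprint 6×13.5) is included at this height; Combining (union): only the 6×13.5 cube at (0.5, 1) is present, so the union is just that shape — 1 connected region; the r=2 cylinder at (-2, 14.5) gives a regular 32-gon of circumradius 2 (constant along its height); Taking the union: the 2 present regions are separate (no shared area or edge), so areas and boundary lengths simply add and each stays a separate island — 2 connected regions. The result has 2 disconnected regions.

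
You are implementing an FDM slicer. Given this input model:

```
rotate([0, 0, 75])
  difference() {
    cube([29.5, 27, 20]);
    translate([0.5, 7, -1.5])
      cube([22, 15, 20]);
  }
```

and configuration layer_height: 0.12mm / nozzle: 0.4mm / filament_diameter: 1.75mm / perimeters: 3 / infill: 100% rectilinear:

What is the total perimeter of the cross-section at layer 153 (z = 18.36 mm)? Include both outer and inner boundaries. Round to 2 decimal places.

At z = 18.36 mm: the 29.5×27 cube contributes its full rectangle (perimeter 113.00 mm); the 22×15 cube at (0.5, 7) contributes its full rectangle (perimeter 74.00 mm); Taking the first minus the rest: starting from the 29.5×27 cube, the 22×15 cube at (0.5, 7) lies wholly inside it (removes its full 330.00 mm² and its 74.00 mm outline becomes a hole wall) — boundary (outer + 1 inner loop) = 187.00 mm; (whole slice rotated 75° about Z — lengths, areas and connectivity unchanged). Overall, the cross-section is one region with 1 hole. Total boundary length (outer + inner) = 187.00 mm.

187.00 mm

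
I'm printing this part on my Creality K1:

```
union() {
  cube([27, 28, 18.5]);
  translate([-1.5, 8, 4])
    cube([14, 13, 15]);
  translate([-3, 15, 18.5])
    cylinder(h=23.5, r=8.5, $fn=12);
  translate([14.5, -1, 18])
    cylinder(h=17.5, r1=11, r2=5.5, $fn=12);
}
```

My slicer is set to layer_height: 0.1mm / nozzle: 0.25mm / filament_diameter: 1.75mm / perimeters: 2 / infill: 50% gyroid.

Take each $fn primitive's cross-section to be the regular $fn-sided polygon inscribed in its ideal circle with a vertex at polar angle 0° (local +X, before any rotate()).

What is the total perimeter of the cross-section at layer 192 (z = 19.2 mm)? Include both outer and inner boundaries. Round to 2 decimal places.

At z = 19.2 mm: the cube does not reach this height (z outside [0, 18.5]); the cube at (-1.5, 8) does not reach this height (z outside [4, 19]); the r=8.5 cylinder at (-3, 15) gives a regular 12-gon of circumradius 8.5 (constant along its height) (perimeter = 2·12·8.500·sin(180°/12) = 52.80 mm); the cone at (14.5, -1) (r1=11→r2=5.5) has section circumradius 10.623 here — a regular 12-gon (perimeter = 2·12·10.623·sin(180°/12) = 65.99 mm); Combining (union): the 2 present regions are separate (no shared area or edge), so areas and boundary lengths simply add and each stays a separate island — boundary = 118.78 mm. Overall, the cross-section has 2 separate islands. Total boundary length (outer) = 118.78 mm.

118.78 mm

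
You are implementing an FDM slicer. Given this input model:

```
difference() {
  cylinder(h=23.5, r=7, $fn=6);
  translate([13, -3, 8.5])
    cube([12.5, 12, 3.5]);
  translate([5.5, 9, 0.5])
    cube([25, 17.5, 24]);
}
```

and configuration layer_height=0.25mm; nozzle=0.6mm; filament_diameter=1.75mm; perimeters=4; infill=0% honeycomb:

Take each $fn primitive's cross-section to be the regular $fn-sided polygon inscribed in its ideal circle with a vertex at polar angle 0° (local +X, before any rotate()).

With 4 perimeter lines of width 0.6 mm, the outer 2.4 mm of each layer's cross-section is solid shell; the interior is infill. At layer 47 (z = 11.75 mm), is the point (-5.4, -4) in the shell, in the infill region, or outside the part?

outside

At z = 11.75 mm: the cylinder: section is a regular 6-gon, circumradius r=7; the cube at (13, -3) is present — its section is the full 12.5×12 rectangle; the cube at (5.5, 9) is present — its section is the full 25×17.5 rectangle; After the difference (first − rest): starting from the r=7 cylinder, the 12.5×12 cube at (13, -3) misses the remaining region (no effect); the 25×17.5 cube at (5.5, 9) misses the remaining region (no effect) — 1 connected region. Overall, the cross-section is a single solid region. The nearest boundary edge runs (-3.50, -6.06)→(-7.00, 0.00); distance from the point to it = 0.61 mm. The point is not inside any of the regions above, so it lies outside the cross-section (0.61 mm from the nearest boundary).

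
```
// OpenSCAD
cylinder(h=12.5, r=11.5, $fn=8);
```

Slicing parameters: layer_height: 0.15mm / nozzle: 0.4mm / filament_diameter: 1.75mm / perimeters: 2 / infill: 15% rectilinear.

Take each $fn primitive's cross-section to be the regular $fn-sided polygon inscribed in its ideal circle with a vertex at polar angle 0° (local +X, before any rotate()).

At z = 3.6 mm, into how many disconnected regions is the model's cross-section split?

1

At z = 3.6 mm: the r=11.5 cylinder contributes a regular 8-gon of circumradius 11.5. The result has 1 disconnected region.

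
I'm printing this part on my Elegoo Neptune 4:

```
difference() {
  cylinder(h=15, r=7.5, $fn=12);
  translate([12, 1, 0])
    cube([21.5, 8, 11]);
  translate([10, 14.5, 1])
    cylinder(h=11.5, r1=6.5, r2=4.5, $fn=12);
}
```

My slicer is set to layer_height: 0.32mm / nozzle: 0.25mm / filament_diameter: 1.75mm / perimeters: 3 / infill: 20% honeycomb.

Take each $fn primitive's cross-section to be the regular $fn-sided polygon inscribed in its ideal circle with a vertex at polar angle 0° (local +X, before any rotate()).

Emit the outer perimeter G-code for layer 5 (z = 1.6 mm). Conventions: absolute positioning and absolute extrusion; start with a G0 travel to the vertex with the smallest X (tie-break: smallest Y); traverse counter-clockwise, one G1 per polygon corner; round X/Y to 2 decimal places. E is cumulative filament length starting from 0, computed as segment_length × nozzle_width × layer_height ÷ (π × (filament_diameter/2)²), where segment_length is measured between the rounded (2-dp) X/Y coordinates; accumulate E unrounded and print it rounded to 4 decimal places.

G0 X-7.50 Y0.00 Z1.60
G1 X-6.50 Y-3.75 E0.1291
G1 X-3.75 Y-6.50 E0.2584
G1 X0.00 Y-7.50 E0.3875
G1 X3.75 Y-6.50 E0.5166
G1 X6.50 Y-3.75 E0.6460
G1 X7.50 Y0.00 E0.7750
G1 X6.50 Y3.75 E0.9041
G1 X3.75 Y6.50 E1.0335
G1 X0.00 Y7.50 E1.1626
G1 X-3.75 Y6.50 E1.2916
G1 X-6.50 Y3.75 E1.4210
G1 X-7.50 Y0.00 E1.5501

At z = 1.6 mm: the r=7.5 cylinder gives a regular 12-gon of circumradius 7.5 (constant along its height); the cube at (12, 1) is present — its section is the full 21.5×8 rectangle; the cone at (10, 14.5): at t=0.052 of its height the radius interpolates to r₁+(r₂−r₁)t = 6.396, giving a regular 12-gon of that circumradius; Subtracting the remaining from the first: starting from the r=7.5 cylinder, the 21.5×8 cube at (12, 1) misses the remaining region (no effect); the cone at (10, 14.5) misses the remaining region (no effect) — 1 connected region. The outline is a single polygon with 12 vertices. Extrusion per mm of travel: 0.25 × 0.32 / (π × 0.875²) = 0.033260. Accumulating E over each segment gives final E = 1.5501.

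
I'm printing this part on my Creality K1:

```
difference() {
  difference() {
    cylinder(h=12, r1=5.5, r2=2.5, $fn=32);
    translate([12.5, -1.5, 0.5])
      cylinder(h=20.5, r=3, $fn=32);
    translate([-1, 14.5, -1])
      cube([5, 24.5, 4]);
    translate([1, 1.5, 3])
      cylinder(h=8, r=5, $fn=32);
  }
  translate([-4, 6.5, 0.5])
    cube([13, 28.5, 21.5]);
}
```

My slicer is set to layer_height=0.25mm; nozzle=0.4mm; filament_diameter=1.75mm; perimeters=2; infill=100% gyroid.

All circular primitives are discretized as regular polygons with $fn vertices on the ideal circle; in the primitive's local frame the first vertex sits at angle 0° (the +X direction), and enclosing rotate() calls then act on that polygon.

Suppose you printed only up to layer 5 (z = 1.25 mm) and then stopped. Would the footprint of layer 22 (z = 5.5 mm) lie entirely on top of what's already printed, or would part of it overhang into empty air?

Compare the two slices. At z = 1.25: the cone (r1=5.5→r2=2.5) has section circumradius 5.188 here — a regular 32-gon (area = (32/2)·5.188²·sin(360°/32) = 84.00 mm²); the r=3 cylinder at (12.5, -1.5) gives a regular 32-gon of circumradius 3 (constant along its height) (area = (32/2)·3.000²·sin(360°/32) = 28.09 mm²); the cube at (-1, 14.5) is present — its section is the full 5×24.5 rectangle (area 122.50 mm²); the cylinder at (1, 1.5) is not intersected at this z (z outside [3, 11]); After the difference (first − rest): starting from the cone (84.00 mm²), the r=3 cylinder at (12.5, -1.5) misses the remaining region (no effect); the 5×24.5 cube at (-1, 14.5) misses the remaining region (no effect) — area = 84.00 mm²; the cube at (-4, 6.5) is present — its section is the full 13×28.5 rectangle (area 370.50 mm²); Taking the first minus the rest: starting from that combined region (84.00 mm²), the 13×28.5 cube at (-4, 6.5) misses the remaining region (no effect) — area = 84.00 mm². At z = 5.5: the cone: at t=0.458 of its height the radius interpolates to r₁+(r₂−r₁)t = 4.125, giving a regular 32-gon of that circumradius (area = (32/2)·4.125²·sin(360°/32) = 53.11 mm²); the cylinder at (12.5, -1.5): section is a regular 32-gon, circumradius r=3 (area = (32/2)·3.000²·sin(360°/32) = 28.09 mm²); the cube at (-1, 14.5) is not intersected at this z (z outside [-1, 3]); the r=5 cylinder at (1, 1.5) gives a regular 32-gon of circumradius 5 (constant along its height) (area = (32/2)·5.000²·sin(360°/32) = 78.04 mm²); Taking the first minus the rest: starting from the cone (53.11 mm²), the r=3 cylinder at (12.5, -1.5) misses the remaining region (no effect); the r=5 cylinder at (1, 1.5) partially overlaps it — only the 47.29 mm² overlap (of its 78.04 mm²) is removed, clipping the outline — area = 5.83 mm²; the 13×28.5 cube at (-4, 6.5) contributes its full rectangle (area 370.50 mm²); After the difference (first − rest): starting from that combined region (5.83 mm²), the 13×28.5 cube at (-4, 6.5) misses the remaining region (no effect) — area = 5.83 mm². Checking containment: the cross-section at z = 5.5 is a subset of the cross-section at z = 1.25.

entirely on top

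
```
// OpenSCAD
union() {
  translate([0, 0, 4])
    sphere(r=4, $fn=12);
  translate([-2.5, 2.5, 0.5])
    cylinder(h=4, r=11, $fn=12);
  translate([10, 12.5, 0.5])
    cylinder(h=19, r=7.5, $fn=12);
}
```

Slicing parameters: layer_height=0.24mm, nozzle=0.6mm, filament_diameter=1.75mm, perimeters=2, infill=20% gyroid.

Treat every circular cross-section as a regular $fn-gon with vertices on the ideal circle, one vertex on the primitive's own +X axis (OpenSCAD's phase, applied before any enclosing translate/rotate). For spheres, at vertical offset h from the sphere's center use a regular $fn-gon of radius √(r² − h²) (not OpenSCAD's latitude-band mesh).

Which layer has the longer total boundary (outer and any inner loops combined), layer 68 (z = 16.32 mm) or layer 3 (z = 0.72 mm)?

Layer 68 (z = 16.32): the sphere does not reach this height (|z−center|=12.320 > r=4); the cylinder at (-2.5, 2.5) is absent (z outside [0.5, 4.5]); the r=7.5 cylinder at (10, 12.5) gives a regular 12-gon of circumradius 7.5 (constant along its height) (perimeter = 2·12·7.500·sin(180°/12) = 46.59 mm); Merging all regions: only the r=7.5 cylinder at (10, 12.5) is present, so the union is just that shape — boundary = 46.59 mm. So its perimeter = 46.59 mm. Layer 3 (z = 0.72): the r=4 sphere slices to a regular 12-gon of circumradius 2.289 (√(r²−h²) with h=3.28 from center) (perimeter = 2·12·2.289·sin(180°/12) = 14.22 mm); the r=11 cylinder at (-2.5, 2.5) contributes a regular 12-gon of circumradius 11 (perimeter = 2·12·11.000·sin(180°/12) = 68.33 mm); the r=7.5 cylinder at (10, 12.5) contributes a regular 12-gon of circumradius 7.5 (perimeter = 2·12·7.500·sin(180°/12) = 46.59 mm); Merging all regions: the regions partially overlap (shared area 27.30 mm²), so the edge portions inside another operand are dropped and the merged outline is re-measured after clipping — boundary = 97.50 mm. So its perimeter = 97.50 mm. Layer 3 is larger (97.50 vs 46.59 mm).

layer 3 (z = 0.72 mm)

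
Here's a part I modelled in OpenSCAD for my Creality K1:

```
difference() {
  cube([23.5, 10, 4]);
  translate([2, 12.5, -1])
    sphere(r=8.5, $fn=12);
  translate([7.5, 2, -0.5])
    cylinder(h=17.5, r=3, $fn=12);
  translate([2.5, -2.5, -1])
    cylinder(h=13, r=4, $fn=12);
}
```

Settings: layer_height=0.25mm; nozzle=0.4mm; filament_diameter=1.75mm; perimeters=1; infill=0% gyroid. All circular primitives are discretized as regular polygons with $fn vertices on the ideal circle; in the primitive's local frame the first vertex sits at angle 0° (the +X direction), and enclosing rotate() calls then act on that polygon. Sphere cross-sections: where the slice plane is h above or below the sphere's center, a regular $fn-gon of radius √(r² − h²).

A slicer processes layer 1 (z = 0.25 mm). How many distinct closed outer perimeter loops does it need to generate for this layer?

At z = 0.25 mm: the cube (footprint 23.5×10) is included at this height; the r=8.5 sphere at (2, 12.5) contributes a regular 12-gon of circumradius √(8.5²−1.25²) = 8.408; the r=3 cylinder at (7.5, 2) gives a regular 12-gon of circumradius 3 (constant along its height); the r=4 cylinder at (2.5, -2.5) contributes a regular 12-gon of circumradius 4; Taking the first minus the rest: starting from the 23.5×10 cube, the r=8.5 sphere at (2, 12.5) partially overlaps it — only the 44.11 mm² overlap (of its 212.06 mm²) is removed, clipping the outline; the r=3 cylinder at (7.5, 2) partially overlaps it — only the 24.25 mm² overlap (of its 27.00 mm²) is removed, clipping the outline; the r=4 cylinder at (2.5, -2.5) partially overlaps it — only the 5.72 mm² overlap (of its 48.00 mm²) is removed, clipping the outline — 1 connected region. The result has 1 disconnected region.

1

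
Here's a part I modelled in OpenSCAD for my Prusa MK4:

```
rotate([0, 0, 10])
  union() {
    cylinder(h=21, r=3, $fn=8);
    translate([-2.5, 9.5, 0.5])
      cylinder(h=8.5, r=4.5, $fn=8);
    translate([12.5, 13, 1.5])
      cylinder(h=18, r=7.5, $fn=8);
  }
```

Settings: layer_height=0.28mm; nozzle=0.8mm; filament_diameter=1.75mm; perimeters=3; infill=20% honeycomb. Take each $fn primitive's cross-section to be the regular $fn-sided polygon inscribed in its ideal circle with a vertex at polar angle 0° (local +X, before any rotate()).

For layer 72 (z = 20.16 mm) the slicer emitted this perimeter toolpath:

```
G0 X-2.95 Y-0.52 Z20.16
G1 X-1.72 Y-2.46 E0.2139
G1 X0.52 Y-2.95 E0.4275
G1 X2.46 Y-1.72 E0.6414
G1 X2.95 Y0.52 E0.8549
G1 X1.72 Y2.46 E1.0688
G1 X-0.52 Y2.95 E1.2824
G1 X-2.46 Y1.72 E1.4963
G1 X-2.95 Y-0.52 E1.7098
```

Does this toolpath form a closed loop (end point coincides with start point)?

yes

Start point (G0): (-2.95, -0.52). End point (last G1): the path returns to the start — closed.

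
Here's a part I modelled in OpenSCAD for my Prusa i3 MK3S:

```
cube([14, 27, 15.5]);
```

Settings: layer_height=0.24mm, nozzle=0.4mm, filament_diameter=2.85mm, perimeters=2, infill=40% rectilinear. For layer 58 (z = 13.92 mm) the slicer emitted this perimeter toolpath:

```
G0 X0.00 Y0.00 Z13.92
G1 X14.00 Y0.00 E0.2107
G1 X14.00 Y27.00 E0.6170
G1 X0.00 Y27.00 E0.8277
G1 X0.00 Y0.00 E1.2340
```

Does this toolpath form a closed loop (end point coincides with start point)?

Start point (G0): (0.00, 0.00). End point (last G1): the path returns to the start — closed.

yes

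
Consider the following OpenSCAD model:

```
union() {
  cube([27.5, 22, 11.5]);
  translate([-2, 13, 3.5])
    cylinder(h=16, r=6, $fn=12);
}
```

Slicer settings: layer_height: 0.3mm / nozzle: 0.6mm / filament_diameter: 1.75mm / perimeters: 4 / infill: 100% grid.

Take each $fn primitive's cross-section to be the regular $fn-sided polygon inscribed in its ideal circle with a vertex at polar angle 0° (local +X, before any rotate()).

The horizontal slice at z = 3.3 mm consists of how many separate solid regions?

At z = 3.3 mm: the cube is present — its section is the full 27.5×22 rectangle; the cylinder at (-2, 13) is absent (z outside [3.5, 19.5]); Merging all regions: only the 27.5×22 cube is present, so the union is just that shape — 1 connected region. The result has 1 disconnected region.

1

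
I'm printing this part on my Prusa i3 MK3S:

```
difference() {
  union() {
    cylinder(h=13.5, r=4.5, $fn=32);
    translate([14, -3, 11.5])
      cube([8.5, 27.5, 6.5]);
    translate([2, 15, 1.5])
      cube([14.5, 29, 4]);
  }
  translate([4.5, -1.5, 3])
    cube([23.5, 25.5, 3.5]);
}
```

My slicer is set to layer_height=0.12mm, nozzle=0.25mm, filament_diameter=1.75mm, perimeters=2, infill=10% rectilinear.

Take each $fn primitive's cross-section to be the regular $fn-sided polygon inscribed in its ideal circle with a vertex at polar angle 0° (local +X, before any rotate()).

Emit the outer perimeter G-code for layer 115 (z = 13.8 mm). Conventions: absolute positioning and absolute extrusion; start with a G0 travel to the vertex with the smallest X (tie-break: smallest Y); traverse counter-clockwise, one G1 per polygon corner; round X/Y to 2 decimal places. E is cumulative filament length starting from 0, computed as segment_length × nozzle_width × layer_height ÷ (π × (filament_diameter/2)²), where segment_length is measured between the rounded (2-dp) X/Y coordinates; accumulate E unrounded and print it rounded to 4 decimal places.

G0 X14.00 Y-3.00 Z13.80
G1 X22.50 Y-3.00 E0.1060
G1 X22.50 Y24.50 E0.4490
G1 X14.00 Y24.50 E0.5550
G1 X14.00 Y-3.00 E0.8980

At z = 13.8 mm: the cylinder does not reach this height (z outside [0, 13.5]); the cube at (14, -3) is present — its section is the full 8.5×27.5 rectangle; the cube at (2, 15) is absent (z outside [1.5, 5.5]); Combining (union): only the 8.5×27.5 cube at (14, -3) is present, so the union is just that shape — 1 connected region; the cube at (4.5, -1.5) is absent (z outside [3, 6.5]); After the difference (first − rest): none of the subtracted shapes is present at this height, so that combined region is unchanged — 1 connected region. The outline is a single polygon with 4 vertices. Extrusion per mm of travel: 0.25 × 0.12 / (π × 0.875²) = 0.012473. Accumulating E over each segment gives final E = 0.8980.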